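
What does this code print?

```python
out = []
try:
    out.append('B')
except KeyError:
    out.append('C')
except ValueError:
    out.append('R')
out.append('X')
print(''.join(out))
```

Execution trace: 'B' (try body, no exception) → 'X' (after the try/except). Output: BX

Answer: BX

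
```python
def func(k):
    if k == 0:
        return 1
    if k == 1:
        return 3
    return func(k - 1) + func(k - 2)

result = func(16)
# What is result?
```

Build up from base cases: func(0)=1, func(1)=3, func(2)=4, func(3)=7, func(4)=11, func(5)=18, func(6)=29, ..., func(16)=3571

Answer: 3571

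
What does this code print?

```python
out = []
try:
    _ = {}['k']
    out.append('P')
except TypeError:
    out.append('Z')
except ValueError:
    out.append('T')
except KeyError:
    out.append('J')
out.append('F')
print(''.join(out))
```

Execution trace: 'J' (except KeyError) → 'F' (after the try/except). Output: JF

Answer: JF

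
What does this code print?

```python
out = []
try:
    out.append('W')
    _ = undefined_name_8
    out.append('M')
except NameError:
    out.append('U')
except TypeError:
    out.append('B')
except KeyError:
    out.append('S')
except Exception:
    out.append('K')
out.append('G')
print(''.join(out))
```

Execution trace: 'W' (try body) → 'U' (except NameError) → 'G' (after the try/except). Output: WUG

Answer: WUG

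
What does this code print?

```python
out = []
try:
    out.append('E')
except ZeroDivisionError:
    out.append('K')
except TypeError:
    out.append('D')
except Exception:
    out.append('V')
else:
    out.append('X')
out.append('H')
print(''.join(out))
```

Execution trace: 'E' (try body, no exception) → 'X' (else) → 'H' (after the try/except). Output: EXH

Answer: EXH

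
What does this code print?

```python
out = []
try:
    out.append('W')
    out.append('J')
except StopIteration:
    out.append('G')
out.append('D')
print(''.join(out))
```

Execution trace: 'W' (try body) → 'J' (try body, no exception) → 'D' (after the try/except). Output: WJD

Answer: WJD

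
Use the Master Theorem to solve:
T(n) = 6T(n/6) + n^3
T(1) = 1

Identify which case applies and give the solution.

a=6, b=6, f(n)=n^3. log_6(6) = 1. Since c=3 > 1 and the regularity condition holds (6(n/6)^3 = (6/6^3)n^3 with 6/6^3 < 1), Case 3 applies: T(n) = Θ(f(n)) = O(n^3).

Answer: O(n^3) - Case 3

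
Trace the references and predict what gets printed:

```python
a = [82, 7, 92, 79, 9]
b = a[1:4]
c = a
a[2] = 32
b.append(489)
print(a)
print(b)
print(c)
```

Key concept: slice vs alias.
Step by step:
`a = [82, 7, 92, 79, 9]` → a = [82, 7, 92, 79, 9]
`b = a[1:4]` → b = [7, 92, 79]
`c = a` → c = [82, 7, 92, 79, 9] (same object as a)
`a[2] = 32` → a = [82, 7, 32, 79, 9] (same object as c); c = [82, 7, 32, 79, 9] (same object as a)
`b.append(489)` → b = [7, 92, 79, 489]
`print(a)` → prints [82, 7, 32, 79, 9]
`print(b)` → prints [7, 92, 79, 489]
`print(c)` → prints [82, 7, 32, 79, 9]

Answer:
[82, 7, 32, 79, 9]
[7, 92, 79, 489]
[82, 7, 32, 79, 9]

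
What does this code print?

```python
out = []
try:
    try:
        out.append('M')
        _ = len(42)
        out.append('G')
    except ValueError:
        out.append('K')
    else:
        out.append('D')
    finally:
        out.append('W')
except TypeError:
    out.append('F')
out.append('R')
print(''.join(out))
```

Execution trace: 'M' (try body) → 'W' (finally) → 'F' (outer except TypeError) → 'R' (after the try/except). Output: MWFR

Answer: MWFR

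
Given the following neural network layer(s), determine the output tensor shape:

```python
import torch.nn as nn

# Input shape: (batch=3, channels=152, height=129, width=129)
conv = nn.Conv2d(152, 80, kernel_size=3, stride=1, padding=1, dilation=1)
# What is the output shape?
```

Input: (3, 152, 129, 129) -> Output: (3, 80, 129, 129)

Answer: (3, 80, 129, 129)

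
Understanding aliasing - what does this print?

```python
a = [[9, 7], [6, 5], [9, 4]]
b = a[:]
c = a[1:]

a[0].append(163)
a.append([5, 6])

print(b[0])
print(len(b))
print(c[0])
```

Key concept: slice with nested mutation.
Step by step:
`a = [[9, 7], [6, 5], [9, 4]]` → a = [[9, 7], [6, 5], [9, 4]]
`b = a[:]` → b = [[9, 7], [6, 5], [9, 4]]
`c = a[1:]` → c = [[6, 5], [9, 4]]
`a[0].append(163)` → a = [[9, 7, 163], [6, 5], [9, 4]]; b = [[9, 7, 163], [6, 5], [9, 4]]
`a.append([5, 6])` → a = [[9, 7, 163], [6, 5], [9, 4], [5, 6]]
`print(b[0])` → prints [9, 7, 163]
`print(len(b))` → prints 3
`print(c[0])` → prints [6, 5]

Answer:
[9, 7, 163]
3
[6, 5]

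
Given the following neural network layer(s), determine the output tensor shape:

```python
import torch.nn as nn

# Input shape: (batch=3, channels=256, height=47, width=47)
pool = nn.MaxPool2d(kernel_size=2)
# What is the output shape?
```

Input: (3, 256, 47, 47) -> Output: (3, 256, 23, 23)

Answer: (3, 256, 23, 23)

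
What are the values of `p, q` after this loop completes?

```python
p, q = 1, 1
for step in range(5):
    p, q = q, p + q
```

Fibonacci: after 5 iterations
`p, q` takes the values: (1, 1) → (1, 2) → (2, 3) → (3, 5) → (5, 8) → (8, 13)

Answer: 8, 13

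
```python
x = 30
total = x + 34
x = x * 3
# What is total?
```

Trace:
`x = 30` → x = 30
`total = x + 34` → total = 64
`x = x * 3` → x = 90
So total = 64

Answer: 64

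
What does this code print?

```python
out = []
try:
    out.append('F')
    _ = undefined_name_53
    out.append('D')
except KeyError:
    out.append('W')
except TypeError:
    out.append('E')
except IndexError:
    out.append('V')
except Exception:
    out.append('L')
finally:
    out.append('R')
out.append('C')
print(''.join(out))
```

Execution trace: 'F' (try body) → 'L' (except Exception) → 'R' (finally) → 'C' (after the try/except). Output: FLRC

Answer: FLRC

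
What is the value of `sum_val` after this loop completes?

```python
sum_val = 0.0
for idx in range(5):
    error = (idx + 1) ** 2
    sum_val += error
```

Sum of squared losses 1² + 2² + ... + 5²
`sum_val` takes the values: 0.0 → 1.0 → 5.0 → 14.0 → 30.0 → 55.0

Answer: 55.0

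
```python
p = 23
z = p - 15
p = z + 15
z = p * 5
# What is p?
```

Trace:
`p = 23` → p = 23
`z = p - 15` → z = 8
`p = z + 15` → p = 23
`z = p * 5` → z = 115
So p = 23

Answer: 23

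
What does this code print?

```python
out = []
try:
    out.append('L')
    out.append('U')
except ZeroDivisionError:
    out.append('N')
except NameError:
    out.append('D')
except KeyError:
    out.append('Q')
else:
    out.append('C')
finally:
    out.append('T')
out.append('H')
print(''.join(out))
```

Execution trace: 'L' (try body) → 'U' (try body, no exception) → 'C' (else) → 'T' (finally) → 'H' (after the try/except). Output: LUCTH

Answer: LUCTH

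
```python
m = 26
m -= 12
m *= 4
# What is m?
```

Trace:
`m = 26` → m = 26
`m -= 12` → m = 14
`m *= 4` → m = 56
So m = 56

Answer: 56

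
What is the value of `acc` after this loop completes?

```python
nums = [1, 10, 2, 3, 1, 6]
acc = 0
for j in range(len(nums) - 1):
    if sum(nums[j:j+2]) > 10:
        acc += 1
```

Count windows with sum > 10
`acc` takes the values: 0 → 1 → 2

Answer: 2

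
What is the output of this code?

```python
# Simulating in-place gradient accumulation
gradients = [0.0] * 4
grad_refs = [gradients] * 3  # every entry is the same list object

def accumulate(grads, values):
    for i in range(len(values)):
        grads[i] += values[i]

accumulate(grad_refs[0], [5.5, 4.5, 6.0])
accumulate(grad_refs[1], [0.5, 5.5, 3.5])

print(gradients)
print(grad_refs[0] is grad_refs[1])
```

Key concept: gradient accumulation aliasing.
Step by step:
`gradients = [0.0] * 4` → gradients = [0.0, 0.0, 0.0, 0.0]
`grad_refs = [gradients] * 3` → grad_refs = [[0.0, 0.0, 0.0, 0.0], [0.0, 0.0, 0.0, 0.0], [0.0, 0.0, 0.0, 0.0]]
`accumulate(grad_refs[0], [5.5, 4.5, 6.0])` → gradients = [5.5, 4.5, 6.0, 0.0]; grad_refs = [[5.5, 4.5, 6.0, 0.0], [5.5, 4.5, 6.0, 0.0], [5.5, 4.5, 6.0, 0.0]]
`accumulate(grad_refs[1], [0.5, 5.5, 3.5])` → gradients = [6.0, 10.0, 9.5, 0.0]; grad_refs = [[6.0, 10.0, 9.5, 0.0], [6.0, 10.0, 9.5, 0.0], [6.0, 10.0, 9.5, 0.0]]
`print(gradients)` → prints [6.0, 10.0, 9.5, 0.0]
`print(grad_refs[0] is grad_refs[1])` → prints True

Answer:
[6.0, 10.0, 9.5, 0.0]
True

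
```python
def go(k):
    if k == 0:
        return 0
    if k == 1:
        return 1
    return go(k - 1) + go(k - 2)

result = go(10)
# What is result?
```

Build up from base cases: go(0)=0, go(1)=1, go(2)=1, go(3)=2, go(4)=3, go(5)=5, go(6)=8, ..., go(10)=55

Answer: 55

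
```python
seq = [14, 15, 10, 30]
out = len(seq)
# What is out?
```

Trace:
`seq = [14, 15, 10, 30]` → seq = [14, 15, 10, 30]
`out = len(seq)` → out = 4
So out = 4

Answer: 4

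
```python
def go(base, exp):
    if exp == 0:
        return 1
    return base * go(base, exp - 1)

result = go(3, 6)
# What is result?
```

go(3, 6) = 3 * 3 * 3 * 3 * 3 * 3 = 729

Answer: 729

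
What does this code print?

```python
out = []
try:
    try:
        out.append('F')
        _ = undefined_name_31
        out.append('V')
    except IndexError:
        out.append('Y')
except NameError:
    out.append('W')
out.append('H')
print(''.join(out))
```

Execution trace: 'F' (try body) → 'W' (outer except NameError) → 'H' (after the try/except). Output: FWH

Answer: FWH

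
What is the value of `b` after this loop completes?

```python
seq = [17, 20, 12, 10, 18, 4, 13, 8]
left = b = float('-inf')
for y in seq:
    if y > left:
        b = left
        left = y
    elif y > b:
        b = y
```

Second largest (with repeats) in [17, 20, 12, 10, 18, 4, 13, 8]
`b` takes the values: -inf → 17 → 18

Answer: 18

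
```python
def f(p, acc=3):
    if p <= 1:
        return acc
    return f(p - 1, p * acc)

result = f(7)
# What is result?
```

Accumulator trace (n, acc): (7, 3) -> (6, 21) -> (5, 126) -> (4, 630) -> (3, 2520) -> (2, 7560) -> (1, 15120) -> return 15120

Answer: 15120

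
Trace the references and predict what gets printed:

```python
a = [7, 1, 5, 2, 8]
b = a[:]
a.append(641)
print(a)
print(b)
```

Key concept: slice [:] creates copy.
Step by step:
`a = [7, 1, 5, 2, 8]` → a = [7, 1, 5, 2, 8]
`b = a[:]` → b = [7, 1, 5, 2, 8]
`a.append(641)` → a = [7, 1, 5, 2, 8, 641]
`print(a)` → prints [7, 1, 5, 2, 8, 641]
`print(b)` → prints [7, 1, 5, 2, 8]

Answer:
[7, 1, 5, 2, 8, 641]
[7, 1, 5, 2, 8]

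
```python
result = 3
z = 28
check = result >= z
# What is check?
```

Trace:
`result = 3` → result = 3
`z = 28` → z = 28
`check = result >= z` → check = False
So check = False

Answer: False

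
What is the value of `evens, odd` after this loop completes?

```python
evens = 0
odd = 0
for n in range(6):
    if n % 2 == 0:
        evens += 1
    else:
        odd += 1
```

Count evens and odds in range(6)
`evens, odd` takes the values: (0, 0) → (1, 0) → (1, 1) → (2, 1) → (2, 2) → (3, 2) → (3, 3)

Answer: 3, 3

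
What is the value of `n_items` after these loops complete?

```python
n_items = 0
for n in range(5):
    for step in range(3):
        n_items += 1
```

5 * 3 = 15
`n_items` takes the values: 0 → 1 → 2 → 3 → 4 → 5 → 6 → 7 → 8 → 9 → 10 → 11 → 12 → 13 → 14 → 15

Answer: 15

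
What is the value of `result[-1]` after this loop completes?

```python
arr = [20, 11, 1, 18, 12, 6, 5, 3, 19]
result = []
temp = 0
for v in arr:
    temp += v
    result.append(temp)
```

Cumulative sum ends at 95
`result` takes the values: [] → [20] → [20, 31] → [20, 31, 32] → [20, 31, 32, 50] → [20, 31, 32, 50, 62] → [20, 31, 32, 50, 62, 68] → [20, 31, 32, 50, 62, 68, 73] → [20, 31, 32, 50, 62, 68, 73, 76] → [20, 31, 32, 50, 62, 68, 73, 76, 95]
So `result[-1]` = 95

Answer: 95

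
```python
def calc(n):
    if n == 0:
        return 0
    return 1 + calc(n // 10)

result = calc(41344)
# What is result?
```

Count of digits of 41344: 5

Answer: 5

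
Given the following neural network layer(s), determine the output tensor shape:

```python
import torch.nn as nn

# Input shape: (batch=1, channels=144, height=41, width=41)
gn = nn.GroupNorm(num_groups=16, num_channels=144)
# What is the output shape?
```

Input: (1, 144, 41, 41) -> Output: (1, 144, 41, 41)

Answer: (1, 144, 41, 41)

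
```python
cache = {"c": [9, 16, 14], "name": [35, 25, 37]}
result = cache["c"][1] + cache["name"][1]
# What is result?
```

Trace:
`cache = {"c": [9, 16, 14], "name": [35, 25, 37]}` → cache = {'c': [9, 16, 14], 'name': [35, 25, 37]}
`result = cache["c"][1] + cache["name"][1]` → result = 41
So result = 41

Answer: 41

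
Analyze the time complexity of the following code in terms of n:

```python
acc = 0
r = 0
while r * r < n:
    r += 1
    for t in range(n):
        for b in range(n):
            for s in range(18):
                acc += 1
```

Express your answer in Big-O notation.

Each loop level contributes: √n × n × n × 1. Multiplying the contributions gives O(n^2√n).

Answer: O(n^2√n)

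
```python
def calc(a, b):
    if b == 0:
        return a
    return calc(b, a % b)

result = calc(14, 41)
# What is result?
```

calc(14, 41) -> calc(41, 14) -> calc(14, 13) -> calc(13, 1) -> calc(1, 0) -> 1

Answer: 1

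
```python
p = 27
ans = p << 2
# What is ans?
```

Trace:
`p = 27` → p = 27
`ans = p << 2` → ans = 108
So ans = 108

Answer: 108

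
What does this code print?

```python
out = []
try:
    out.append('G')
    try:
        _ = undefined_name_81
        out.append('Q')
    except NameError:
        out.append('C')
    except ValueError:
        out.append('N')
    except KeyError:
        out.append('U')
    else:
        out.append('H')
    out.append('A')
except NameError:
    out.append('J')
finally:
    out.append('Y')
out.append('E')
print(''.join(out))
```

Execution trace: 'G' (try body) → 'C' (inner except NameError) → 'A' (try body, no exception) → 'Y' (finally) → 'E' (after the try/except). Output: GCAYE

Answer: GCAYE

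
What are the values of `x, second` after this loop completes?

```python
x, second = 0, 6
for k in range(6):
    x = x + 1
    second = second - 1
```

x goes 0→6, second goes 6→0
`x, second` takes the values: (0, 6) → (1, 6) → (1, 5) → (2, 5) → (2, 4) → (3, 4) → (3, 3) → (4, 3) → (4, 2) → (5, 2) → (5, 1) → (6, 1) → (6, 0)

Answer: 6, 0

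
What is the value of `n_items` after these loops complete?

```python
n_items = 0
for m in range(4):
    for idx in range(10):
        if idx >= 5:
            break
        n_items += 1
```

Inner breaks at 5, outer runs 4 times
`n_items` takes the values: 0 → 1 → 2 → 3 → 4 → 5 → 6 → 7 → 8 → 9 → 10 → 11 → 12 → 13 → 14 → 15 → 16 → 17 → 18 → 19 → 20

Answer: 20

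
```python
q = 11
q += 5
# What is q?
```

Trace:
`q = 11` → q = 11
`q += 5` → q = 16
So q = 16

Answer: 16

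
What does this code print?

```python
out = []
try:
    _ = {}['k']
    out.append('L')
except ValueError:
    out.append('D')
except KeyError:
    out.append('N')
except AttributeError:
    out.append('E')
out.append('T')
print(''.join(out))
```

Execution trace: 'N' (except KeyError) → 'T' (after the try/except). Output: NT

Answer: NT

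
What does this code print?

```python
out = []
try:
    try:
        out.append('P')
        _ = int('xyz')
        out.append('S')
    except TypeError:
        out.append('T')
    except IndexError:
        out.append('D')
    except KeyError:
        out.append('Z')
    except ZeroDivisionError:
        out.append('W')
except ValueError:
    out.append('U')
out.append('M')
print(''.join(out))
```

Execution trace: 'P' (try body) → 'U' (outer except ValueError) → 'M' (after the try/except). Output: PUM

Answer: PUM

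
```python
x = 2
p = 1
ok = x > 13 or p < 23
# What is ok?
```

Trace:
`x = 2` → x = 2
`p = 1` → p = 1
`ok = x > 13 or p < 23` → ok = True
So ok = True

Answer: True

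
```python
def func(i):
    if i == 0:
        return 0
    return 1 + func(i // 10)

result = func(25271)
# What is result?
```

Count of digits of 25271: 5

Answer: 5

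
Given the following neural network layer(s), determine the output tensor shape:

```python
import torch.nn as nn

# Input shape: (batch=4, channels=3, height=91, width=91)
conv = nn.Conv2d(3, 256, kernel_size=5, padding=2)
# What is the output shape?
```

Input: (4, 3, 91, 91) -> Output: (4, 256, 91, 91)

Answer: (4, 256, 91, 91)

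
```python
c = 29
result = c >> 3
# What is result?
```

Trace:
`c = 29` → c = 29
`result = c >> 3` → result = 3
So result = 3

Answer: 3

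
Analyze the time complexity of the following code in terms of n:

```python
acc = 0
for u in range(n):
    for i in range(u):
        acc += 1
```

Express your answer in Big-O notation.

Each loop level contributes: n × n. Multiplying the contributions gives O(n^2).

Answer: O(n^2)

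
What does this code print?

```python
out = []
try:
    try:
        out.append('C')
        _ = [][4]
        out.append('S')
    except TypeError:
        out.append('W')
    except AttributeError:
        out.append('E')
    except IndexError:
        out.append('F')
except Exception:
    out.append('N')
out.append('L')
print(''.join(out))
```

Execution trace: 'C' (inner try body) → 'F' (inner except IndexError) → 'L' (after the try/except). Output: CFL

Answer: CFL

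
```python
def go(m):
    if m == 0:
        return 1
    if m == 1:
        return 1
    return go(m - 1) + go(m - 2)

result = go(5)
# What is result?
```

Build up from base cases: go(0)=1, go(1)=1, go(2)=2, go(3)=3, go(4)=5, go(5)=8

Answer: 8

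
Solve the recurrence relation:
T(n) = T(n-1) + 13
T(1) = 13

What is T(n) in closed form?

Unrolling: T(n) = T(1) + 13·(n-1) = 13 + 13(n-1) = 13n.

Answer: T(n) = 13n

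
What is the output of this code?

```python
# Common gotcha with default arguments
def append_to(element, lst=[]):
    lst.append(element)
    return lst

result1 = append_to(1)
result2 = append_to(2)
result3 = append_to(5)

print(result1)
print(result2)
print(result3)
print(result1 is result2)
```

Key concept: mutable default argument gotcha.
Step by step:
`result1 = append_to(1)` → result1 = [1]
`result2 = append_to(2)` → result1 = [1, 2] (same object as result2); result2 = [1, 2] (same object as result1)
`result3 = append_to(5)` → result1 = [1, 2, 5] (same object as result2, result3); result2 = [1, 2, 5] (same object as result1, result3); result3 = [1, 2, 5] (same object as result1, result2)
`print(result1)` → prints [1, 2, 5]
`print(result2)` → prints [1, 2, 5]
`print(result3)` → prints [1, 2, 5]
`print(result1 is result2)` → prints True

Answer:
[1, 2, 5]
[1, 2, 5]
[1, 2, 5]
True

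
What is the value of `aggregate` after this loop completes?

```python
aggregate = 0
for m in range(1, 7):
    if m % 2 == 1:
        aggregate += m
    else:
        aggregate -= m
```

Add odd, subtract even
`aggregate` takes the values: 0 → 1 → -1 → 2 → -2 → 3 → -3

Answer: -3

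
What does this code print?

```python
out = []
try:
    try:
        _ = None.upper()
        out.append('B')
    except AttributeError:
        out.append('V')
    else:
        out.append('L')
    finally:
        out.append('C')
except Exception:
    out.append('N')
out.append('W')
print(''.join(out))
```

Execution trace: 'V' (inner except AttributeError) → 'C' (inner finally) → 'W' (after the try/except). Output: VCW

Answer: VCW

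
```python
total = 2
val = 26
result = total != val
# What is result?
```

Trace:
`total = 2` → total = 2
`val = 26` → val = 26
`result = total != val` → result = True
So result = True

Answer: True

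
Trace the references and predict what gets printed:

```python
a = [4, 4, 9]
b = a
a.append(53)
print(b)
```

Key concept: basic list aliasing.
Step by step:
`a = [4, 4, 9]` → a = [4, 4, 9]
`b = a` → b = [4, 4, 9] (same object as a)
`a.append(53)` → a = [4, 4, 9, 53] (same object as b); b = [4, 4, 9, 53] (same object as a)
`print(b)` → prints [4, 4, 9, 53]

Answer: [4, 4, 9, 53]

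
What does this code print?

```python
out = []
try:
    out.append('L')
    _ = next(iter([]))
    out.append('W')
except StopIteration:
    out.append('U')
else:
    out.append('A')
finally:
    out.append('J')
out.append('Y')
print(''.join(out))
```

Execution trace: 'L' (try body) → 'U' (except StopIteration) → 'J' (finally) → 'Y' (after the try/except). Output: LUJY

Answer: LUJY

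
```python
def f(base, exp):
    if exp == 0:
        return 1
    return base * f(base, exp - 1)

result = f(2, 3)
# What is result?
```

f(2, 3) = 2 * 2 * 2 = 8

Answer: 8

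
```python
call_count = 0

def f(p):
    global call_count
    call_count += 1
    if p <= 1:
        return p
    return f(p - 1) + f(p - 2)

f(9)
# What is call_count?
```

Calls(p) = 1 + Calls(p-1) + Calls(p-2); Calls(0)=Calls(1)=1. For p=9 this gives 109.

Answer: 109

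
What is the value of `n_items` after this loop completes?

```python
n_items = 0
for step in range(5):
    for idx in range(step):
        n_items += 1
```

Triangle number: 0+1+2+...+4
`n_items` takes the values: 0 → 1 → 2 → 3 → 4 → 5 → 6 → 7 → 8 → 9 → 10

Answer: 10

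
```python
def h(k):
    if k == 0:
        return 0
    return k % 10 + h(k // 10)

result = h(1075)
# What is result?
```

Sum of digits of 1075: 5 + 7 + 0 + 1 = 13

Answer: 13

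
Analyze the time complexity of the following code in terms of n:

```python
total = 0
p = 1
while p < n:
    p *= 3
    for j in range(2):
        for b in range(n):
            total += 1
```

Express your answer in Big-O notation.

Each loop level contributes: log n × 1 × n. Multiplying the contributions gives O(n log n).

Answer: O(n log n)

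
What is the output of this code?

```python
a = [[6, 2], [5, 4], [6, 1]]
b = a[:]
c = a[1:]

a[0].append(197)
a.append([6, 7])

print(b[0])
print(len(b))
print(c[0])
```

Key concept: slice with nested mutation.
Step by step:
`a = [[6, 2], [5, 4], [6, 1]]` → a = [[6, 2], [5, 4], [6, 1]]
`b = a[:]` → b = [[6, 2], [5, 4], [6, 1]]
`c = a[1:]` → c = [[5, 4], [6, 1]]
`a[0].append(197)` → a = [[6, 2, 197], [5, 4], [6, 1]]; b = [[6, 2, 197], [5, 4], [6, 1]]
`a.append([6, 7])` → a = [[6, 2, 197], [5, 4], [6, 1], [6, 7]]
`print(b[0])` → prints [6, 2, 197]
`print(len(b))` → prints 3
`print(c[0])` → prints [5, 4]

Answer:
[6, 2, 197]
3
[5, 4]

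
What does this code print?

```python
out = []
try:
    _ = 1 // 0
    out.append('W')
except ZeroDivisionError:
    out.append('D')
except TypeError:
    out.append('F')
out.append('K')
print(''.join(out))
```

Execution trace: 'D' (except ZeroDivisionError) → 'K' (after the try/except). Output: DK

Answer: DK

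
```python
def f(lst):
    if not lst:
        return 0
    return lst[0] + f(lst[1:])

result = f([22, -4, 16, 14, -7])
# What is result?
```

22 + (-4) + 16 + 14 + (-7) + 0 = 41

Answer: 41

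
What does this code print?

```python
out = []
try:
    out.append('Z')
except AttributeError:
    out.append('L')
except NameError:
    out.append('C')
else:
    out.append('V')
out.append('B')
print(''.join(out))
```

Execution trace: 'Z' (try body, no exception) → 'V' (else) → 'B' (after the try/except). Output: ZVB

Answer: ZVB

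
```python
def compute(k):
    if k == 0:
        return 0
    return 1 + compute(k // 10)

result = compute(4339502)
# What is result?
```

Count of digits of 4339502: 7

Answer: 7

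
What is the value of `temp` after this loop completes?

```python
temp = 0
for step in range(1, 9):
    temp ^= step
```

XOR of 1 to 8
`temp` takes the values: 0 → 1 → 3 → 0 → 4 → 1 → 7 → 0 → 8

Answer: 8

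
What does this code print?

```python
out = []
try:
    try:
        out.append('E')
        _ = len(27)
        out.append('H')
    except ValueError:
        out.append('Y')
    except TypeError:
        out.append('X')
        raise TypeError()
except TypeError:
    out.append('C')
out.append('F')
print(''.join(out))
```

Execution trace: 'E' (inner try body) → 'X' (inner except TypeError) → 'C' (outer except TypeError) → 'F' (after the try/except). Output: EXCF

Answer: EXCF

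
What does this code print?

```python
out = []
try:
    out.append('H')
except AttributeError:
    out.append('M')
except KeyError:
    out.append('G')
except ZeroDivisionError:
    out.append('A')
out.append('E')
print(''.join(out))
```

Execution trace: 'H' (try body, no exception) → 'E' (after the try/except). Output: HE

Answer: HE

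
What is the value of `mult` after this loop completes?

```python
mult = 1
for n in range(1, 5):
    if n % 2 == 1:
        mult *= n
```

Product of odd numbers 1 to 4
`mult` takes the values: 1 → 3

Answer: 3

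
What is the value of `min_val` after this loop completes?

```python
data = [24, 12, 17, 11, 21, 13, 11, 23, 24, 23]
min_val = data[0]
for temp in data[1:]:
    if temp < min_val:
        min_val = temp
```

Minimum of [24, 12, 17, 11, 21, 13, 11, 23, 24, 23]
`min_val` takes the values: 24 → 12 → 11

Answer: 11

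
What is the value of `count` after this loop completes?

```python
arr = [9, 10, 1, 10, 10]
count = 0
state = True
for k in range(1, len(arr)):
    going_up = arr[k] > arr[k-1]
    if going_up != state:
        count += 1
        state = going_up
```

Count direction changes in [9, 10, 1, 10, 10]
`count` takes the values: 0 → 1 → 2 → 3

Answer: 3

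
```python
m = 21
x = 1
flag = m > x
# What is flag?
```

Trace:
`m = 21` → m = 21
`x = 1` → x = 1
`flag = m > x` → flag = True
So flag = True

Answer: True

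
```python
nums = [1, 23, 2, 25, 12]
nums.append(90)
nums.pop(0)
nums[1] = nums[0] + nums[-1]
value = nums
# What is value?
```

Trace:
`nums = [1, 23, 2, 25, 12]` → nums = [1, 23, 2, 25, 12]
`nums.append(90)` → nums = [1, 23, 2, 25, 12, 90]
`nums.pop(0)` → nums = [23, 2, 25, 12, 90]
`nums[1] = nums[0] + nums[-1]` → nums = [23, 113, 25, 12, 90]
`value = nums` → value = [23, 113, 25, 12, 90]
So value = [23, 113, 25, 12, 90]

Answer: [23, 113, 25, 12, 90]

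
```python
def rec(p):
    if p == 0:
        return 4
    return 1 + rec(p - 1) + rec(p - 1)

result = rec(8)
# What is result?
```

rec(p) = 1 + 2·rec(p-1), rec(0)=4. Closed form: (4+1)·2^8 - 1 = 1279.

Answer: 1279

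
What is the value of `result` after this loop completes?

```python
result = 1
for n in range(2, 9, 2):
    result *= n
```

Product of even numbers 2 to 8
`result` takes the values: 1 → 2 → 8 → 48 → 384

Answer: 384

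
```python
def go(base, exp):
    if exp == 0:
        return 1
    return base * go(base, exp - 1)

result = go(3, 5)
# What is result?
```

go(3, 5) = 3 * 3 * 3 * 3 * 3 = 243

Answer: 243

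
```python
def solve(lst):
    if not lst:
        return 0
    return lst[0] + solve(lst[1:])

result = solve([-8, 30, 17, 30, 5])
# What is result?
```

(-8) + 30 + 17 + 30 + 5 + 0 = 74

Answer: 74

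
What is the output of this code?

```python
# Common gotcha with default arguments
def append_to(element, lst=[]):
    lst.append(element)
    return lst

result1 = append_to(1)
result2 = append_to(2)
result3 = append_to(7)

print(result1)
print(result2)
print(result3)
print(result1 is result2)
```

Key concept: mutable default argument gotcha.
Step by step:
`result1 = append_to(1)` → result1 = [1]
`result2 = append_to(2)` → result1 = [1, 2] (same object as result2); result2 = [1, 2] (same object as result1)
`result3 = append_to(7)` → result1 = [1, 2, 7] (same object as result2, result3); result2 = [1, 2, 7] (same object as result1, result3); result3 = [1, 2, 7] (same object as result1, result2)
`print(result1)` → prints [1, 2, 7]
`print(result2)` → prints [1, 2, 7]
`print(result3)` → prints [1, 2, 7]
`print(result1 is result2)` → prints True

Answer:
[1, 2, 7]
[1, 2, 7]
[1, 2, 7]
True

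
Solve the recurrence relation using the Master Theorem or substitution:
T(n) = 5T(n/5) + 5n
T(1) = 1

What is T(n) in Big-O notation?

By Master Theorem: a=5, b=5, f(n)=5n. Since log_5(5) = 1 and f(n) = Θ(n^1), Case 2 applies. T(n) = O(n log n).

Answer: O(n log n)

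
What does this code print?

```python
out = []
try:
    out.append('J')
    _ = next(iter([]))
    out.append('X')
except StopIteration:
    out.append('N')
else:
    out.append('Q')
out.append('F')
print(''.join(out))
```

Execution trace: 'J' (try body) → 'N' (except StopIteration) → 'F' (after the try/except). Output: JNF

Answer: JNF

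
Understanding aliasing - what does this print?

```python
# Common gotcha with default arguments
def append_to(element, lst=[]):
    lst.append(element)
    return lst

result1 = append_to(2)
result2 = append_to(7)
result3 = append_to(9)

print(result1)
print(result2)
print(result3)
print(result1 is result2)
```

Key concept: mutable default argument gotcha.
Step by step:
`result1 = append_to(2)` → result1 = [2]
`result2 = append_to(7)` → result1 = [2, 7] (same object as result2); result2 = [2, 7] (same object as result1)
`result3 = append_to(9)` → result1 = [2, 7, 9] (same object as result2, result3); result2 = [2, 7, 9] (same object as result1, result3); result3 = [2, 7, 9] (same object as result1, result2)
`print(result1)` → prints [2, 7, 9]
`print(result2)` → prints [2, 7, 9]
`print(result3)` → prints [2, 7, 9]
`print(result1 is result2)` → prints True

Answer:
[2, 7, 9]
[2, 7, 9]
[2, 7, 9]
True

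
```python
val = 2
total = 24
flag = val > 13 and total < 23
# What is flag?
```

Trace:
`val = 2` → val = 2
`total = 24` → total = 24
`flag = val > 13 and total < 23` → flag = False
So flag = False

Answer: False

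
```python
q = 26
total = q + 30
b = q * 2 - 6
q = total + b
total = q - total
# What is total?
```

Trace:
`q = 26` → q = 26
`total = q + 30` → total = 56
`b = q * 2 - 6` → b = 46
`q = total + b` → q = 102
`total = q - total` → total = 46
So total = 46

Answer: 46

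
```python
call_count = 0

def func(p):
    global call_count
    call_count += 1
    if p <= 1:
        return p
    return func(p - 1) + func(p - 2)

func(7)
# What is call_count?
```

Calls(p) = 1 + Calls(p-1) + Calls(p-2); Calls(0)=Calls(1)=1. For p=7 this gives 41.

Answer: 41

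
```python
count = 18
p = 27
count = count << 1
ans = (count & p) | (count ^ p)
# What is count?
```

Trace:
`count = 18` → count = 18
`p = 27` → p = 27
`count = count << 1` → count = 36
`ans = (count & p) | (count ^ p)` → ans = 63
So count = 36

Answer: 36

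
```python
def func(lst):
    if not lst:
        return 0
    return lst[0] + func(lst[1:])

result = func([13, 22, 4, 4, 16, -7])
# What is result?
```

13 + 22 + 4 + 4 + 16 + (-7) + 0 = 52

Answer: 52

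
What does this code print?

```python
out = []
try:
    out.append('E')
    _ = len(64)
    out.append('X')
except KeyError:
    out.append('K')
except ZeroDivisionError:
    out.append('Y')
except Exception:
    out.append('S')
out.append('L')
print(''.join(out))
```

Execution trace: 'E' (try body) → 'S' (except Exception) → 'L' (after the try/except). Output: ESL

Answer: ESL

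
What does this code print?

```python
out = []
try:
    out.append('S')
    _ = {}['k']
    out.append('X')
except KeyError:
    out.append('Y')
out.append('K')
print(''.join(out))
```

Execution trace: 'S' (try body) → 'Y' (except KeyError) → 'K' (after the try/except). Output: SYK

Answer: SYK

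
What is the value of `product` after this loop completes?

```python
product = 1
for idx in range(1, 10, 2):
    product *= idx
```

Product of 1, 3, 5, ... up to 9
`product` takes the values: 1 → 3 → 15 → 105 → 945

Answer: 945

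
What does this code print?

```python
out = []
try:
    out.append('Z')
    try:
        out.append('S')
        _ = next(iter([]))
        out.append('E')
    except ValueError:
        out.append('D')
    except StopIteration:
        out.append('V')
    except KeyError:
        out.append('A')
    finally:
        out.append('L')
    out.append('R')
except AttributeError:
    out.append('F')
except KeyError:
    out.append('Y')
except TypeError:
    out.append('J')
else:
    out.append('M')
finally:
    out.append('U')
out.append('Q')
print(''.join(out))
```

Execution trace: 'Z' (try body) → 'S' (inner try body) → 'V' (inner except StopIteration) → 'L' (inner finally) → 'R' (try body, no exception) → 'M' (else) → 'U' (finally) → 'Q' (after the try/except). Output: ZSVLRMUQ

Answer: ZSVLRMUQ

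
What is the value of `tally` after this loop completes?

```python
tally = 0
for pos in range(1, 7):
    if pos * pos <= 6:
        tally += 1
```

Count numbers where pos² ≤ 6
`tally` takes the values: 0 → 1 → 2

Answer: 2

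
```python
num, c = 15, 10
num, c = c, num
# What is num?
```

Trace:
`num, c = 15, 10` → num = 15; c = 10
`num, c = c, num` → num = 10; c = 15
So num = 10

Answer: 10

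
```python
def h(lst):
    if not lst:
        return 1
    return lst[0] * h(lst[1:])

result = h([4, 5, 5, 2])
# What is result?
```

Product over [4, 5, 5, 2] = 4 * 5 * 5 * 2 = 200

Answer: 200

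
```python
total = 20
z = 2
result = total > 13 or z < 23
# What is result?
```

Trace:
`total = 20` → total = 20
`z = 2` → z = 2
`result = total > 13 or z < 23` → result = True
So result = True

Answer: True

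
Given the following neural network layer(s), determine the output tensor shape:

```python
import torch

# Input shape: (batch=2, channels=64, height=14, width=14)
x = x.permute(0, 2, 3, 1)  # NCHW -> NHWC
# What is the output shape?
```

Input: (2, 64, 14, 14) -> Output: (2, 14, 14, 64)

Answer: (2, 14, 14, 64)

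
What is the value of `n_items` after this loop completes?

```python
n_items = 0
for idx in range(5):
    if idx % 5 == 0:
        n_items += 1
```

Count numbers divisible by 5 in range(5)
`n_items` takes the values: 0 → 1

Answer: 1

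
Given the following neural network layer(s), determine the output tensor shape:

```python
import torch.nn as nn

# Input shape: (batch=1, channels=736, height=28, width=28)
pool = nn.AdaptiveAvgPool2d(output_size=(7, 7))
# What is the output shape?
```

Input: (1, 736, 28, 28) -> Output: (1, 736, 7, 7)

Answer: (1, 736, 7, 7)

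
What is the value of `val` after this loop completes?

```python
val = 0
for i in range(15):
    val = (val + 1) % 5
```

Increment mod 5, 15 times = 0
`val` takes the values: 0 → 1 → 2 → 3 → 4 → 0 → 1 → 2 → 3 → 4 → 0 → 1 → 2 → 3 → 4 → 0

Answer: 0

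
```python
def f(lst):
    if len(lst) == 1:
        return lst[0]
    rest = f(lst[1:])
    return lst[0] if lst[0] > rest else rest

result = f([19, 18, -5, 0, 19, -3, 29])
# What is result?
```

Recursive max over [19, 18, -5, 0, 19, -3, 29] = 29

Answer: 29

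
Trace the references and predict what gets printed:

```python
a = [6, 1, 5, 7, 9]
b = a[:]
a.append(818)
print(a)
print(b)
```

Key concept: slice [:] creates copy.
Step by step:
`a = [6, 1, 5, 7, 9]` → a = [6, 1, 5, 7, 9]
`b = a[:]` → b = [6, 1, 5, 7, 9]
`a.append(818)` → a = [6, 1, 5, 7, 9, 818]
`print(a)` → prints [6, 1, 5, 7, 9, 818]
`print(b)` → prints [6, 1, 5, 7, 9]

Answer:
[6, 1, 5, 7, 9, 818]
[6, 1, 5, 7, 9]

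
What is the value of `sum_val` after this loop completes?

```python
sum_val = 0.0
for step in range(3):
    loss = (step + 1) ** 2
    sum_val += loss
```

Sum of squared losses 1² + 2² + ... + 3²
`sum_val` takes the values: 0.0 → 1.0 → 5.0 → 14.0

Answer: 14.0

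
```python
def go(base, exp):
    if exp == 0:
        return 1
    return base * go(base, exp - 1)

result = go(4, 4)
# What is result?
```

go(4, 4) = 4 * 4 * 4 * 4 = 256

Answer: 256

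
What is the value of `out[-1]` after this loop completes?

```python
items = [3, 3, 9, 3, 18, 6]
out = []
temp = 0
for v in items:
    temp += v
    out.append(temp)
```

Cumulative sum ends at 42
`out` takes the values: [] → [3] → [3, 6] → [3, 6, 15] → [3, 6, 15, 18] → [3, 6, 15, 18, 36] → [3, 6, 15, 18, 36, 42]
So `out[-1]` = 42

Answer: 42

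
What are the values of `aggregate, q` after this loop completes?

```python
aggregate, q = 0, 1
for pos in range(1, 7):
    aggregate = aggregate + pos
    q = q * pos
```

Sum and factorial of 1 to 6
`aggregate, q` takes the values: (0, 1) → (1, 1) → (3, 1) → (3, 2) → (6, 2) → (6, 6) → (10, 6) → (10, 24) → (15, 24) → (15, 120) → (21, 120) → (21, 720)

Answer: 21, 720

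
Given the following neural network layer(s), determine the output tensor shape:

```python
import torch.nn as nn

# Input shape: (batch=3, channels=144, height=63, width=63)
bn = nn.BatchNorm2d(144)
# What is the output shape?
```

Input: (3, 144, 63, 63) -> Output: (3, 144, 63, 63)

Answer: (3, 144, 63, 63)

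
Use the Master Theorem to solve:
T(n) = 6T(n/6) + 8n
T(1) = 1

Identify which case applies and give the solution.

a=6, b=6, f(n)=8n. log_6(6) = 1. Since c=1 = 1, Case 2 applies: T(n) = Θ(n^log_b(a) · log n) = O(n log n).

Answer: O(n log n) - Case 2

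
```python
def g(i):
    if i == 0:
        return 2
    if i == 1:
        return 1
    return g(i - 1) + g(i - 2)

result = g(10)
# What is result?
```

Build up from base cases: g(0)=2, g(1)=1, g(2)=3, g(3)=4, g(4)=7, g(5)=11, g(6)=18, ..., g(10)=123

Answer: 123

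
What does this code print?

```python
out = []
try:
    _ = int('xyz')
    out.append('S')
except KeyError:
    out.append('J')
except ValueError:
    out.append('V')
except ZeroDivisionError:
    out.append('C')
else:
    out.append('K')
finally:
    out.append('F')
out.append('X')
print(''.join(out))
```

Execution trace: 'V' (except ValueError) → 'F' (finally) → 'X' (after the try/except). Output: VFX

Answer: VFX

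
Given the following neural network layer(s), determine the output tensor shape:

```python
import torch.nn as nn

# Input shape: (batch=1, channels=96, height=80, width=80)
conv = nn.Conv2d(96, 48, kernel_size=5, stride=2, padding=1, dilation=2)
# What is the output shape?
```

Input: (1, 96, 80, 80) -> Output: (1, 48, 37, 37)

Answer: (1, 48, 37, 37)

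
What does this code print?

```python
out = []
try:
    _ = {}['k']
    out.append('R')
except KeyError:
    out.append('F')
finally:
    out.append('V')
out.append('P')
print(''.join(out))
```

Execution trace: 'F' (except KeyError) → 'V' (finally) → 'P' (after the try/except). Output: FVP

Answer: FVP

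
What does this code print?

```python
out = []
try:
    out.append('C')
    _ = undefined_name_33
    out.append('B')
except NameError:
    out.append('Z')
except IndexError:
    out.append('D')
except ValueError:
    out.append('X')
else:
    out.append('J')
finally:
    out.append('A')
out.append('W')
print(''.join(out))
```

Execution trace: 'C' (try body) → 'Z' (except NameError) → 'A' (finally) → 'W' (after the try/except). Output: CZAW

Answer: CZAW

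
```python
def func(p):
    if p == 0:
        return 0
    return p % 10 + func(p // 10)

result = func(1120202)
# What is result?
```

Sum of digits of 1120202: 2 + 0 + 2 + 0 + 2 + 1 + 1 = 8

Answer: 8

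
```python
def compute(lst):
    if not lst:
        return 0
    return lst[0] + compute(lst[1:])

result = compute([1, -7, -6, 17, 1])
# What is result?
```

1 + (-7) + (-6) + 17 + 1 + 0 = 6

Answer: 6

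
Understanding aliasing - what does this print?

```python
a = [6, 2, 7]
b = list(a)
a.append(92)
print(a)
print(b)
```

Key concept: list() constructor creates copy.
Step by step:
`a = [6, 2, 7]` → a = [6, 2, 7]
`b = list(a)` → b = [6, 2, 7]
`a.append(92)` → a = [6, 2, 7, 92]
`print(a)` → prints [6, 2, 7, 92]
`print(b)` → prints [6, 2, 7]

Answer:
[6, 2, 7, 92]
[6, 2, 7]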